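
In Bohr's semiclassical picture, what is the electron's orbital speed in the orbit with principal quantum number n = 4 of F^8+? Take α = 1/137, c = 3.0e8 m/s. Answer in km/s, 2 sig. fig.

v_n = Zαc/n = 9 × 0.0073 × 3.0e8 / 4
    = 4900 km/s

4900 km/s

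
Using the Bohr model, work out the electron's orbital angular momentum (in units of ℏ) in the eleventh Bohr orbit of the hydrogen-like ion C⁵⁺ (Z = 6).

L_n = nℏ, so L/ℏ = n = 11.

11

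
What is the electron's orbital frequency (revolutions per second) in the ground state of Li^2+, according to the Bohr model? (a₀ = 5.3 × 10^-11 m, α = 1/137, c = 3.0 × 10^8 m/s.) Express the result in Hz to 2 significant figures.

r = n²a₀/Z = 1.8 × 10^-11 m, v = Zαc/n = 6.6 × 10^6 m/s
f = v/(2πr) = 5.9 × 10^16 Hz

5.9 × 10^16 Hz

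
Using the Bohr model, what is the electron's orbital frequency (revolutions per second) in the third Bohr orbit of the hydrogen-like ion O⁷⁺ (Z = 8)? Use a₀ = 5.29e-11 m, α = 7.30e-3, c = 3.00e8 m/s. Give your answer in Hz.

r = n²a₀/Z = 5.95e-11 m, v = Zαc/n = 5.84e6 m/s
f = v/(2πr) = 1.56e16 Hz

1.56e16 Hz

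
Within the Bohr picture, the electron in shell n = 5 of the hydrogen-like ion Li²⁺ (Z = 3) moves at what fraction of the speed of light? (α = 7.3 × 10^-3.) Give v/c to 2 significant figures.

0.0044

v_n = Zαc/n, so v/c = Zα/n = 3 × 0.0073 / 5 = 0.0044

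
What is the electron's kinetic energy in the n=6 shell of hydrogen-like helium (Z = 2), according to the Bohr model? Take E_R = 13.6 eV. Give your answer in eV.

For a Coulomb orbit the virial theorem gives K = −E_n.
E_n = −E_R·Z²/n², so K = E_R·Z²/n² = 13.6 × 2²/6² = 1.51 eV

1.51 eV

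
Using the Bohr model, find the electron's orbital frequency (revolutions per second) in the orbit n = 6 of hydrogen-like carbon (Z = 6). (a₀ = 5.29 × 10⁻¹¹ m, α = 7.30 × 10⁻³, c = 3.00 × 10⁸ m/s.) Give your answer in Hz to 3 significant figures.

1.10 × 10¹⁵ Hz

r = n²a₀/Z = 3.17 × 10⁻¹⁰ m, v = Zαc/n = 2.19 × 10⁶ m/s
f = v/(2πr) = 1.10 × 10¹⁵ Hz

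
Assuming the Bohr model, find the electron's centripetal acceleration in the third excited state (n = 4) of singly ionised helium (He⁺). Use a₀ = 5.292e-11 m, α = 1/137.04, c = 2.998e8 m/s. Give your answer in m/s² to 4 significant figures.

r = n²a₀/Z = 4.234e-10 m, v = Zαc/n = 1.094e6 m/s
a = v²/r = (1.094e6)² / 4.234e-10 = 2.826e21 m/s²

2.826e21 m/s²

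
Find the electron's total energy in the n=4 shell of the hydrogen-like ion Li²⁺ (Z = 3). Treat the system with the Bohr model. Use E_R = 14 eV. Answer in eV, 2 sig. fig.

E_n = −E_R·Z²/n² = −14 × 3²/4² = -7.9 eV

-7.9 eV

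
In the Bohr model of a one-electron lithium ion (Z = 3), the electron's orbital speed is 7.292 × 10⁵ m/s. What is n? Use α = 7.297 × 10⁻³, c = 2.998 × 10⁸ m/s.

v_n = Zαc/n ⇒ n = Zαc/v = 3 × 0.007297 × 2.998 × 10⁸ / 7.292 × 10⁵ ≈ 9.00
n = 9

9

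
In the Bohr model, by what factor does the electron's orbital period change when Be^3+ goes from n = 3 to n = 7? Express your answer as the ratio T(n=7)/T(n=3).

T ∝ Z^-2 · n^3; with Z fixed, T ∝ n^3.
T(n=7)/T(n=3) = (7/3)^3 = 343/27

343/27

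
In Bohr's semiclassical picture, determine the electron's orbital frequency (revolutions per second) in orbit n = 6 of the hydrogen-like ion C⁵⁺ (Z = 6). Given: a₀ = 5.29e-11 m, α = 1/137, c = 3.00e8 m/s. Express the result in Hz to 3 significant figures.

1.10e15 Hz

r = n²a₀/Z = 3.17e-10 m, v = Zαc/n = 2.19e6 m/s
f = v/(2πr) = 1.10e15 Hz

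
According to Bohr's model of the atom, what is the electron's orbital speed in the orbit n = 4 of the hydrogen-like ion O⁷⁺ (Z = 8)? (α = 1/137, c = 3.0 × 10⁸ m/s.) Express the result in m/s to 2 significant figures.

v_n = Zαc/n = 8 × 0.0073 × 3.0 × 10⁸ / 4
    = 4.4 × 10⁶ m/s

4.4 × 10⁶ m/s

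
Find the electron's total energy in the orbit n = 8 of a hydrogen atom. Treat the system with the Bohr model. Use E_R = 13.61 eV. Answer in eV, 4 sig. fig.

E_n = −E_R·Z²/n² = −13.61 × 1²/8² = -0.2127 eV

-0.2127 eV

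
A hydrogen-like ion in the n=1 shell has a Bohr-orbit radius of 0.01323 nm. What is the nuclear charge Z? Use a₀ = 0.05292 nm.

4

r_n = n²a₀/Z ⇒ Z = n²a₀/r = 1² × 0.05292 / 0.01323 ≈ 4.00
Z = 4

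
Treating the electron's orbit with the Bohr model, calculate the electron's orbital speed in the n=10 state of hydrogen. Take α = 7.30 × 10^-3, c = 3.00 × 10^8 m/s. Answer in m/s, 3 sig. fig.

v_n = Zαc/n = 1 × 0.00730 × 3.00 × 10^8 / 10
    = 2.19 × 10^5 m/s

2.19 × 10^5 m/s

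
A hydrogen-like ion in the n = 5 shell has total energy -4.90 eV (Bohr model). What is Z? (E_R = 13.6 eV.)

E_n = −E_R Z²/n² ⇒ Z² = −E_n n²/E_R = 4.90 × 5² / 13.6 ≈ 9.01
Z = 3

3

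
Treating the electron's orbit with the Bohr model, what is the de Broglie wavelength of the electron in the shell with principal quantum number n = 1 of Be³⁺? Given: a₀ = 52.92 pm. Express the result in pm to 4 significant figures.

83.13 pm

The Bohr quantisation condition is nλ = 2πr_n.
r_n = n²a₀/Z = 13.23 pm
λ = 2πr_n/n = 2π·13.23/1 = 83.13 pm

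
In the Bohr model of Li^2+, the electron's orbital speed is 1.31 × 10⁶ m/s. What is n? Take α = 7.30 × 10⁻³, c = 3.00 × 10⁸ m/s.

5

v_n = Zαc/n ⇒ n = Zαc/v = 3 × 0.00730 × 3.00 × 10⁸ / 1.31 × 10⁶ ≈ 5.02
n = 5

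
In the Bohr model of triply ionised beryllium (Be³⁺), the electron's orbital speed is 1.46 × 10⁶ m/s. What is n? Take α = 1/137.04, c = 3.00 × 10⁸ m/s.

6

v_n = Zαc/n ⇒ n = Zαc/v = 4 × 0.00730 × 3.00 × 10⁸ / 1.46 × 10⁶ ≈ 6.00
n = 6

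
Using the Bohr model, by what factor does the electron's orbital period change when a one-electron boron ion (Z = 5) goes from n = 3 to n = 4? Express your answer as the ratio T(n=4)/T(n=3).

64/27

T ∝ Z^-2 · n^3; with Z fixed, T ∝ n^3.
T(n=4)/T(n=3) = (4/3)^3 = 64/27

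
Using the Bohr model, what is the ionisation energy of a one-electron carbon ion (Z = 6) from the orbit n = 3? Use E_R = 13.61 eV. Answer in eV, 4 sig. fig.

E_n = −E_R·Z²/n² = −13.61 × 6²/3² eV = -54.44 eV
Ionisation energy = −E_n = 54.44 eV

54.44 eV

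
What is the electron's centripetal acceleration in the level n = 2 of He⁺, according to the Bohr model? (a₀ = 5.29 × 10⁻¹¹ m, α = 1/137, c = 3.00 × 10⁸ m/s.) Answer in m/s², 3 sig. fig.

r = n²a₀/Z = 1.06 × 10⁻¹⁰ m, v = Zαc/n = 2.19 × 10⁶ m/s
a = v²/r = (2.19 × 10⁶)² / 1.06 × 10⁻¹⁰ = 4.53 × 10²² m/s²

4.53 × 10²² m/s²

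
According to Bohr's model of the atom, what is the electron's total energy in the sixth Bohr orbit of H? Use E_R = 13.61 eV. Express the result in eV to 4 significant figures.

E_n = −E_R·Z²/n² = −13.61 × 1²/6² = -0.3781 eV

-0.3781 eV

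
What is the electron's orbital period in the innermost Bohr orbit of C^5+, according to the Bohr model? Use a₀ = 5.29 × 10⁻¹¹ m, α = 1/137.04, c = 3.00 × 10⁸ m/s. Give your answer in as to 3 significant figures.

4.22 as

r = n²a₀/Z = 1²·5.29 × 10⁻¹¹/6 = 8.82 × 10⁻¹² m
v = Zαc/n = 6·0.00730·3.00 × 10⁸/1 = 1.31 × 10⁷ m/s
T = 2πr/v = 4.22 × 10⁻¹⁸ s = 4.22 as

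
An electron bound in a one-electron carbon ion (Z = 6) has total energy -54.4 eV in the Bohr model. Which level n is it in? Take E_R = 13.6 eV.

3

E_n = −E_R Z²/n² ⇒ n² = E_R Z²/(−E_n) = 13.6 × 6² / 54.4 ≈ 9.00
n = 3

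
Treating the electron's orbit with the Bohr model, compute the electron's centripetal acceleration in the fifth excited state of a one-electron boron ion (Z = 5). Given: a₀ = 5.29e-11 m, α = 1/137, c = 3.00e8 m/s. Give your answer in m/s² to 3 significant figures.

r = n²a₀/Z = 3.81e-10 m, v = Zαc/n = 1.82e6 m/s
a = v²/r = (1.82e6)² / 3.81e-10 = 8.74e21 m/s²

8.74e21 m/s²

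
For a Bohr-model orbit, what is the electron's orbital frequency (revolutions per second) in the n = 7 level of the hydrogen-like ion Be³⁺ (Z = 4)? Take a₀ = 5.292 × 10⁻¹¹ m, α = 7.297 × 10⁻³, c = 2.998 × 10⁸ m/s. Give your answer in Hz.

r = n²a₀/Z = 6.483 × 10⁻¹⁰ m, v = Zαc/n = 1.250 × 10⁶ m/s
f = v/(2πr) = 3.069 × 10¹⁴ Hz

3.069 × 10¹⁴ Hz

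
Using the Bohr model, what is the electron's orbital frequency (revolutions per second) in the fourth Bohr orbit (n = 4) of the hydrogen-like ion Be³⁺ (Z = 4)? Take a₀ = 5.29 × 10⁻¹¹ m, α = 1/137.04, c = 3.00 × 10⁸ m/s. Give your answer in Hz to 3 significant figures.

r = n²a₀/Z = 2.12 × 10⁻¹⁰ m, v = Zαc/n = 2.19 × 10⁶ m/s
f = v/(2πr) = 1.65 × 10¹⁵ Hz

1.65 × 10¹⁵ Hz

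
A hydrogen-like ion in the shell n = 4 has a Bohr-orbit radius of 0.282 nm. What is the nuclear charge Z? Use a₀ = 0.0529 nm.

r_n = n²a₀/Z ⇒ Z = n²a₀/r = 4² × 0.0529 / 0.282 ≈ 3.00
Z = 3

3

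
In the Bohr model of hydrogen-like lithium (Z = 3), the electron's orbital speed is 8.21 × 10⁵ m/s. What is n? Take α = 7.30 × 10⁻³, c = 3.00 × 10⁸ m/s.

v_n = Zαc/n ⇒ n = Zαc/v = 3 × 0.00730 × 3.00 × 10⁸ / 8.21 × 10⁵ ≈ 8.00
n = 8

8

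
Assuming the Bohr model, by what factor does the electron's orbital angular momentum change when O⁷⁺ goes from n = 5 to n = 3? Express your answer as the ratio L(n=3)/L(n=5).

3/5

L = nℏ depends only on n, so L ∝ n.
L(n=3)/L(n=5) = (3/5)^1 = 3/5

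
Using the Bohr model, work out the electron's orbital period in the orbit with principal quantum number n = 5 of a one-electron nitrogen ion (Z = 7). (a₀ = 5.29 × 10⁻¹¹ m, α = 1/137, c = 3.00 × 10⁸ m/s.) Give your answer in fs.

0.387 fs

r = n²a₀/Z = 5²·5.29 × 10⁻¹¹/7 = 1.89 × 10⁻¹⁰ m
v = Zαc/n = 7·0.00730·3.00 × 10⁸/5 = 3.07 × 10⁶ m/s
T = 2πr/v = 3.87 × 10⁻¹⁶ s = 0.387 fs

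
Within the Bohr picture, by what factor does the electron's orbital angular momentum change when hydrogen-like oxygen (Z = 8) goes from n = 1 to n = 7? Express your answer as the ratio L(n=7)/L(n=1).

7

L = nℏ depends only on n, so L ∝ n.
L(n=7)/L(n=1) = (7/1)^1 = 7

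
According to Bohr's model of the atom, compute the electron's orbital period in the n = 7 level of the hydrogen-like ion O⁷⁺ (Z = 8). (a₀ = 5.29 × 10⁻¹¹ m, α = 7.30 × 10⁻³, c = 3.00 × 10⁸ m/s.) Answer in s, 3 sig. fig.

r = n²a₀/Z = 7²·5.29 × 10⁻¹¹/8 = 3.24 × 10⁻¹⁰ m
v = Zαc/n = 8·0.00730·3.00 × 10⁸/7 = 2.50 × 10⁶ m/s
T = 2πr/v = 8.13 × 10⁻¹⁶ s

8.13 × 10⁻¹⁶ s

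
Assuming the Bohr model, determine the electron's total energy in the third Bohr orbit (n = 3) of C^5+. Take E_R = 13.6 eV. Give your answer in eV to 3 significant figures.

-54.4 eV

E_n = −E_R·Z²/n² = −13.6 × 6²/3² = -54.4 eV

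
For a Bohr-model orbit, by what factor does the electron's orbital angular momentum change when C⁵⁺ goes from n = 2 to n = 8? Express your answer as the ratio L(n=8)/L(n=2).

L = nℏ depends only on n, so L ∝ n.
L(n=8)/L(n=2) = (8/2)^1 = 4

4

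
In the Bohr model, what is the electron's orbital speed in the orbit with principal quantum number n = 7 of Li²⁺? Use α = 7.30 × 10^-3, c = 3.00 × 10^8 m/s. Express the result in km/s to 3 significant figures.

939 km/s

v_n = Zαc/n = 3 × 0.00730 × 3.00 × 10^8 / 7
    = 939 km/s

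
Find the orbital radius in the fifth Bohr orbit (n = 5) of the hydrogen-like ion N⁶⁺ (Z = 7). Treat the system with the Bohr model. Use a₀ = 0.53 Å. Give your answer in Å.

r_n = n²a₀/Z = 5² × 0.53 / 7
    = 25 × 0.53 / 7 = 1.9 Å

1.9 Å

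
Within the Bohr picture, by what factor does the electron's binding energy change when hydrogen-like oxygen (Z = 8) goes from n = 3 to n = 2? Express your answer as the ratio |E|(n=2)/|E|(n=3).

9/4

|E| ∝ Z^2 · n^-2; with Z fixed, |E| ∝ n^-2.
|E|(n=2)/|E|(n=3) = (2/3)^-2 = 9/4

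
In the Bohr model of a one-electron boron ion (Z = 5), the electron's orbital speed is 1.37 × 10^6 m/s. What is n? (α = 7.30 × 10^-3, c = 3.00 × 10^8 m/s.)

8

v_n = Zαc/n ⇒ n = Zαc/v = 5 × 0.00730 × 3.00 × 10^8 / 1.37 × 10^6 ≈ 7.99
n = 8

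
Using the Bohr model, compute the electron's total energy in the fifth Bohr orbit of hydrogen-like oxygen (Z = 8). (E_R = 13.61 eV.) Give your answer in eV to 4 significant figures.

-34.84 eV

E_n = −E_R·Z²/n² = −13.61 × 8²/5² = -34.84 eV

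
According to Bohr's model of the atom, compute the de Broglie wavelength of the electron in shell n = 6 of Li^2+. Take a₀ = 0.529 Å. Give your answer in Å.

The Bohr quantisation condition is nλ = 2πr_n.
r_n = n²a₀/Z = 6.35 Å
λ = 2πr_n/n = 2π·6.35/6 = 6.65 Å

6.65 Å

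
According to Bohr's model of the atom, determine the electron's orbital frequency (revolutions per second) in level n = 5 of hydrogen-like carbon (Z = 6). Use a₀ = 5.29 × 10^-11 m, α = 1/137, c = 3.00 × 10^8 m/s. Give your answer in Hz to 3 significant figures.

1.90 × 10^15 Hz

r = n²a₀/Z = 2.20 × 10^-10 m, v = Zαc/n = 2.63 × 10^6 m/s
f = v/(2πr) = 1.90 × 10^15 Hz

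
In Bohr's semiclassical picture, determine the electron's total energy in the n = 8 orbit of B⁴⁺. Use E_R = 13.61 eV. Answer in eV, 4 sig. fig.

-5.316 eV

E_n = −E_R·Z²/n² = −13.61 × 5²/8² = -5.316 eV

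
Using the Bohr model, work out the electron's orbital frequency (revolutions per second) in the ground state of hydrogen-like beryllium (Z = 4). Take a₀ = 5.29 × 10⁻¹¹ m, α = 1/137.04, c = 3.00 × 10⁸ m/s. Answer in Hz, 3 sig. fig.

1.05 × 10¹⁷ Hz

r = n²a₀/Z = 1.32 × 10⁻¹¹ m, v = Zαc/n = 8.76 × 10⁶ m/s
f = v/(2πr) = 1.05 × 10¹⁷ Hz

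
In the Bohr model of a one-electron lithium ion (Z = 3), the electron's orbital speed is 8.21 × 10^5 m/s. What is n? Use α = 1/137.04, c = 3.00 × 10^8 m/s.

v_n = Zαc/n ⇒ n = Zαc/v = 3 × 0.00730 × 3.00 × 10^8 / 8.21 × 10^5 ≈ 8.00
n = 8

8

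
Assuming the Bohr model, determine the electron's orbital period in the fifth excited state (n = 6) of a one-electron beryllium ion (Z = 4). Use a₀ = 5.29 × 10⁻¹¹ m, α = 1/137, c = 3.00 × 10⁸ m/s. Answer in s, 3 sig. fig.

2.05 × 10⁻¹⁵ s

r = n²a₀/Z = 6²·5.29 × 10⁻¹¹/4 = 4.76 × 10⁻¹⁰ m
v = Zαc/n = 4·0.00730·3.00 × 10⁸/6 = 1.46 × 10⁶ m/s
T = 2πr/v = 2.05 × 10⁻¹⁵ s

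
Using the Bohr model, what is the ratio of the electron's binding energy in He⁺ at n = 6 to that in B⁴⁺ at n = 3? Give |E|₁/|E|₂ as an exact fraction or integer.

|E| ∝ Z^2 · n^-2
|E|₁/|E|₂ = (2/5)^2 · (6/3)^-2 = 1/25

1/25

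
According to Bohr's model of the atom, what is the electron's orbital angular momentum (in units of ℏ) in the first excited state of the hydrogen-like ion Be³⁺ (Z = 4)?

L_n = nℏ, so L/ℏ = n = 2.

2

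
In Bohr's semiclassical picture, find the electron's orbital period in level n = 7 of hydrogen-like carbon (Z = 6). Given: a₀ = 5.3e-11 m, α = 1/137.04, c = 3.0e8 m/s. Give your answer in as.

r = n²a₀/Z = 7²·5.3e-11/6 = 4.3e-10 m
v = Zαc/n = 6·0.0073·3.0e8/7 = 1.9e6 m/s
T = 2πr/v = 1.4e-15 s = 1400 as

1400 as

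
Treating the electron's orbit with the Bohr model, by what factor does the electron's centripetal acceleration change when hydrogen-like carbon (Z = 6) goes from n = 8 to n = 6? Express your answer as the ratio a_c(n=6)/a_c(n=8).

a_c ∝ Z^3 · n^-4; with Z fixed, a_c ∝ n^-4.
a_c(n=6)/a_c(n=8) = (6/8)^-4 = 256/81

256/81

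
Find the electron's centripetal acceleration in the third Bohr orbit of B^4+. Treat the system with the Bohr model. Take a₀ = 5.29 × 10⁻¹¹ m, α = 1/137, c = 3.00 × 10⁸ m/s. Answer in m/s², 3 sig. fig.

1.40 × 10²³ m/s²

r = n²a₀/Z = 9.52 × 10⁻¹¹ m, v = Zαc/n = 3.65 × 10⁶ m/s
a = v²/r = (3.65 × 10⁶)² / 9.52 × 10⁻¹¹ = 1.40 × 10²³ m/s²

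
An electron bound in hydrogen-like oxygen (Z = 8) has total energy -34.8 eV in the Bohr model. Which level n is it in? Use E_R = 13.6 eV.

5

E_n = −E_R Z²/n² ⇒ n² = E_R Z²/(−E_n) = 13.6 × 8² / 34.8 ≈ 25.01
n = 5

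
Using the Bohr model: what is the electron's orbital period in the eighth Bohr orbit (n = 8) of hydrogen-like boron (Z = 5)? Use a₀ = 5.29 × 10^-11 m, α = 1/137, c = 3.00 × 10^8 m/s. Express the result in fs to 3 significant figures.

r = n²a₀/Z = 8²·5.29 × 10^-11/5 = 6.77 × 10^-10 m
v = Zαc/n = 5·0.00730·3.00 × 10^8/8 = 1.37 × 10^6 m/s
T = 2πr/v = 3.11 × 10^-15 s = 3.11 fs

3.11 fs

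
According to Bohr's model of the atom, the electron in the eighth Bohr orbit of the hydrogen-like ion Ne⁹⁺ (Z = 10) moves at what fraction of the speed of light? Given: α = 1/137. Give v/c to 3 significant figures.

0.00912

v_n = Zαc/n, so v/c = Zα/n = 10 × 0.00730 / 8 = 0.00912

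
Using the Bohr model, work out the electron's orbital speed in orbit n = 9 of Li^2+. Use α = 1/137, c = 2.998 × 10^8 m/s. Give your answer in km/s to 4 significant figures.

v_n = Zαc/n = 3 × 0.007299 × 2.998 × 10^8 / 9
    = 729.4 km/s

729.4 km/s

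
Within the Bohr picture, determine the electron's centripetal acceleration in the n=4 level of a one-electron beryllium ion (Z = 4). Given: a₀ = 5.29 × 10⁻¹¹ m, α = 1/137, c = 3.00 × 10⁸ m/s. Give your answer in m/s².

r = n²a₀/Z = 2.12 × 10⁻¹⁰ m, v = Zαc/n = 2.19 × 10⁶ m/s
a = v²/r = (2.19 × 10⁶)² / 2.12 × 10⁻¹⁰ = 2.27 × 10²² m/s²

2.27 × 10²² m/s²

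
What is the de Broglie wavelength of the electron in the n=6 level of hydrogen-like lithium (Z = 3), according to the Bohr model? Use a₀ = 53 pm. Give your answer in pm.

670 pm

The Bohr quantisation condition is nλ = 2πr_n.
r_n = n²a₀/Z = 640 pm
λ = 2πr_n/n = 2π·640/6 = 670 pm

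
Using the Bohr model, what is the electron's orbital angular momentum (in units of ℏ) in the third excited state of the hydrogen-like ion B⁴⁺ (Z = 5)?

4

L_n = nℏ, so L/ℏ = n = 4.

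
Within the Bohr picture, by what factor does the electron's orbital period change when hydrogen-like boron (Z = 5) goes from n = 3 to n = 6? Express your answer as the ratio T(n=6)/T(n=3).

T ∝ Z^-2 · n^3; with Z fixed, T ∝ n^3.
T(n=6)/T(n=3) = (6/3)^3 = 8

8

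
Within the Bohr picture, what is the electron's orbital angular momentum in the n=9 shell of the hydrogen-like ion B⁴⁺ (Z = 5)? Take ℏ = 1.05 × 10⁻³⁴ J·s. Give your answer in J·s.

L_n = nℏ = 9 × 1.05 × 10⁻³⁴ = 9.45 × 10⁻³⁴ J·s

9.45 × 10⁻³⁴ J·s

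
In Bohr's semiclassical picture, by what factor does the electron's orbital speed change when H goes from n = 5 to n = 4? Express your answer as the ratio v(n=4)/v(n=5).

5/4

v ∝ Z^1 · n^-1; with Z fixed, v ∝ n^-1.
v(n=4)/v(n=5) = (4/5)^-1 = 5/4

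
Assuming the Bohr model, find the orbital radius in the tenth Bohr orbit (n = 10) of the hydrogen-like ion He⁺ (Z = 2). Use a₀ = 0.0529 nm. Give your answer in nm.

2.65 nm

r_n = n²a₀/Z = 10² × 0.0529 / 2
    = 100 × 0.0529 / 2 = 2.65 nm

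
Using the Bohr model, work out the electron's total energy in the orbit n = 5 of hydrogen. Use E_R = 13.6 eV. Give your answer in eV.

E_n = −E_R·Z²/n² = −13.6 × 1²/5² = -0.544 eV

-0.544 eV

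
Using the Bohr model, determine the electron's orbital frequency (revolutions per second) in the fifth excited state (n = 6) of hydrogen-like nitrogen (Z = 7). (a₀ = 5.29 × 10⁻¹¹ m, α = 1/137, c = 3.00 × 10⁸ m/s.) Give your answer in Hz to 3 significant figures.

1.49 × 10¹⁵ Hz

r = n²a₀/Z = 2.72 × 10⁻¹⁰ m, v = Zαc/n = 2.55 × 10⁶ m/s
f = v/(2πr) = 1.49 × 10¹⁵ Hz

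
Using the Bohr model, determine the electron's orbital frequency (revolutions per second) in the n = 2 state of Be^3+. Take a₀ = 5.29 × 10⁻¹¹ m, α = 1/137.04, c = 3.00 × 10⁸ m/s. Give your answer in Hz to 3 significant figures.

r = n²a₀/Z = 5.29 × 10⁻¹¹ m, v = Zαc/n = 4.38 × 10⁶ m/s
f = v/(2πr) = 1.32 × 10¹⁶ Hz

1.32 × 10¹⁶ Hz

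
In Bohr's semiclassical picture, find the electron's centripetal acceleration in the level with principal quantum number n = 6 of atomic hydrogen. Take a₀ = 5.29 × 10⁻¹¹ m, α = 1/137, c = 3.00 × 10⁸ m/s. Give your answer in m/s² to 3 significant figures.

6.99 × 10¹⁹ m/s²

r = n²a₀/Z = 1.90 × 10⁻⁹ m, v = Zαc/n = 3.65 × 10⁵ m/s
a = v²/r = (3.65 × 10⁵)² / 1.90 × 10⁻⁹ = 6.99 × 10¹⁹ m/s²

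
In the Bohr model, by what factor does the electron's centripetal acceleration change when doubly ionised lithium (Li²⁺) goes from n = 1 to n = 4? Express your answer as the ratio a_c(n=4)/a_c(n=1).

a_c ∝ Z^3 · n^-4; with Z fixed, a_c ∝ n^-4.
a_c(n=4)/a_c(n=1) = (4/1)^-4 = 1/256

1/256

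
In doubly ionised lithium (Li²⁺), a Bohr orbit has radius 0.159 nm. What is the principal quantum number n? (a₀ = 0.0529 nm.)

r_n = n²a₀/Z ⇒ n² = rZ/a₀ = 0.159 × 3 / 0.0529 ≈ 9.02
n = 3

3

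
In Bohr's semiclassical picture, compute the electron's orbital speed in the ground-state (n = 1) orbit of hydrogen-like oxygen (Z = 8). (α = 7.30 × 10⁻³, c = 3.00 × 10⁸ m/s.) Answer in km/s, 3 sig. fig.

v_n = Zαc/n = 8 × 0.00730 × 3.00 × 10⁸ / 1
    = 1.75 × 10⁴ km/s

1.75 × 10⁴ km/s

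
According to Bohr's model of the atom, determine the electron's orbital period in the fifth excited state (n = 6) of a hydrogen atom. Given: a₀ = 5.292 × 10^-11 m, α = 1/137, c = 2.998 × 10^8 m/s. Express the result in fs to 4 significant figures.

r = n²a₀/Z = 6²·5.292 × 10^-11/1 = 1.905 × 10^-9 m
v = Zαc/n = 1·0.007299·2.998 × 10^8/6 = 3.647 × 10^5 m/s
T = 2πr/v = 3.282 × 10^-14 s = 32.82 fs

32.82 fs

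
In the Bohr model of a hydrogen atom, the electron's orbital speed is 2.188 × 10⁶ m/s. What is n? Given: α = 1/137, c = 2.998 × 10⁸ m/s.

v_n = Zαc/n ⇒ n = Zαc/v = 1 × 0.007299 × 2.998 × 10⁸ / 2.188 × 10⁶ ≈ 1.00
n = 1

1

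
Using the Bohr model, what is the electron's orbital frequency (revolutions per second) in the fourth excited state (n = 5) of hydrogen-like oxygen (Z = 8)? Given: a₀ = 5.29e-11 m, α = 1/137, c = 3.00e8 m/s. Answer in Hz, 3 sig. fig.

3.37e15 Hz

r = n²a₀/Z = 1.65e-10 m, v = Zαc/n = 3.50e6 m/s
f = v/(2πr) = 3.37e15 Hz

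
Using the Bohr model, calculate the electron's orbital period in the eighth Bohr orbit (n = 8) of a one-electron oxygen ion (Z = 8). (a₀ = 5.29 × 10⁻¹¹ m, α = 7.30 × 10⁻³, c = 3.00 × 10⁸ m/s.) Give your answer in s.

r = n²a₀/Z = 8²·5.29 × 10⁻¹¹/8 = 4.23 × 10⁻¹⁰ m
v = Zαc/n = 8·0.00730·3.00 × 10⁸/8 = 2.19 × 10⁶ m/s
T = 2πr/v = 1.21 × 10⁻¹⁵ s

1.21 × 10⁻¹⁵ s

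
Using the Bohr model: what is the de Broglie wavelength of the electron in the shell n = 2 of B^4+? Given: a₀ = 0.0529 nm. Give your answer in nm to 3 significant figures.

0.133 nm

The Bohr quantisation condition is nλ = 2πr_n.
r_n = n²a₀/Z = 0.0423 nm
λ = 2πr_n/n = 2π·0.0423/2 = 0.133 nm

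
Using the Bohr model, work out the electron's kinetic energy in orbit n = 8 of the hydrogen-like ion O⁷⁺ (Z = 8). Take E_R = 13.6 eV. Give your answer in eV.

For a Coulomb orbit the virial theorem gives K = −E_n.
E_n = −E_R·Z²/n², so K = E_R·Z²/n² = 13.6 × 8²/8² = 13.6 eV

13.6 eV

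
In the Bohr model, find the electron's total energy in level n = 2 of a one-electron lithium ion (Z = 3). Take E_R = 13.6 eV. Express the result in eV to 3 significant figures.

-30.6 eV

E_n = −E_R·Z²/n² = −13.6 × 3²/2² = -30.6 eV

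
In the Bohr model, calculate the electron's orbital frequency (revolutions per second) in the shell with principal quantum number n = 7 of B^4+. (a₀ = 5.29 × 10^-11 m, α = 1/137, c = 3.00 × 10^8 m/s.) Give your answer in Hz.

4.80 × 10^14 Hz

r = n²a₀/Z = 5.18 × 10^-10 m, v = Zαc/n = 1.56 × 10^6 m/s
f = v/(2πr) = 4.80 × 10^14 Hz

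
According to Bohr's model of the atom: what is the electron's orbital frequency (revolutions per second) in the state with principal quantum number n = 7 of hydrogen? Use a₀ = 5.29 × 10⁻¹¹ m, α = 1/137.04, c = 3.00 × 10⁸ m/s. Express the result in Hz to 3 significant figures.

1.92 × 10¹³ Hz

r = n²a₀/Z = 2.59 × 10⁻⁹ m, v = Zαc/n = 3.13 × 10⁵ m/s
f = v/(2πr) = 1.92 × 10¹³ Hz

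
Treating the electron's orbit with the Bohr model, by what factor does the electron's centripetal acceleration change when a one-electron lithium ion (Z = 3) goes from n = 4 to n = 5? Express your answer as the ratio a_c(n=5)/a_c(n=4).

256/625

a_c ∝ Z^3 · n^-4; with Z fixed, a_c ∝ n^-4.
a_c(n=5)/a_c(n=4) = (5/4)^-4 = 256/625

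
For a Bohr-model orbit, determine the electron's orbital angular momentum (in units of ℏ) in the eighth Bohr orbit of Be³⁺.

L_n = nℏ, so L/ℏ = n = 8.

8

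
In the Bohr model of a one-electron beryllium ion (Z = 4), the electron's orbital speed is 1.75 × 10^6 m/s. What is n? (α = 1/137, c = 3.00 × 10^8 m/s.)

5

v_n = Zαc/n ⇒ n = Zαc/v = 4 × 0.00730 × 3.00 × 10^8 / 1.75 × 10^6 ≈ 5.01
n = 5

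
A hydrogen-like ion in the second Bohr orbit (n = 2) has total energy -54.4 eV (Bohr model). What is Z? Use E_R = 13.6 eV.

E_n = −E_R Z²/n² ⇒ Z² = −E_n n²/E_R = 54.4 × 2² / 13.6 ≈ 16.00
Z = 4

4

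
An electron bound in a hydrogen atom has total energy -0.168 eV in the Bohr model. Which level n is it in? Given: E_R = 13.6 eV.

9

E_n = −E_R Z²/n² ⇒ n² = E_R Z²/(−E_n) = 13.6 × 1² / 0.168 ≈ 80.95
n = 9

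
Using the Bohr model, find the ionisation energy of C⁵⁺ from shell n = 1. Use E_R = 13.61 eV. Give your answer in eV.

490.0 eV

E_n = −E_R·Z²/n² = −13.61 × 6²/1² eV = -490.0 eV
Ionisation energy = −E_n = 490.0 eV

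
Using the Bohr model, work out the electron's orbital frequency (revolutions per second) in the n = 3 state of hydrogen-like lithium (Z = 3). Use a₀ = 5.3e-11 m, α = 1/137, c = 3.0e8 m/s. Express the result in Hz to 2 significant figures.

r = n²a₀/Z = 1.6e-10 m, v = Zαc/n = 2.2e6 m/s
f = v/(2πr) = 2.2e15 Hz

2.2e15 Hz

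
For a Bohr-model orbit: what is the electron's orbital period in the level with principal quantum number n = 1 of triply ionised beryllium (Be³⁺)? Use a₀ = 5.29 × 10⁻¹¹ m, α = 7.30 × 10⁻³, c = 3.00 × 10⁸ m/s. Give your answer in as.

r = n²a₀/Z = 1²·5.29 × 10⁻¹¹/4 = 1.32 × 10⁻¹¹ m
v = Zαc/n = 4·0.00730·3.00 × 10⁸/1 = 8.76 × 10⁶ m/s
T = 2πr/v = 9.49 × 10⁻¹⁸ s = 9.49 as

9.49 as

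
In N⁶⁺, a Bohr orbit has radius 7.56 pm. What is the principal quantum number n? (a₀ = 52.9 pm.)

1

r_n = n²a₀/Z ⇒ n² = rZ/a₀ = 7.56 × 7 / 52.9 ≈ 1.00
n = 1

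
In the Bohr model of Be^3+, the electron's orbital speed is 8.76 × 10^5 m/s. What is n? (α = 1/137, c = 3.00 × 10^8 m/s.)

v_n = Zαc/n ⇒ n = Zαc/v = 4 × 0.00730 × 3.00 × 10^8 / 8.76 × 10^5 ≈ 10.00
n = 10

10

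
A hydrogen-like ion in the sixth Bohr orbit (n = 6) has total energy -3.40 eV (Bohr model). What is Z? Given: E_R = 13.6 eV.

E_n = −E_R Z²/n² ⇒ Z² = −E_n n²/E_R = 3.40 × 6² / 13.6 ≈ 9.00
Z = 3

3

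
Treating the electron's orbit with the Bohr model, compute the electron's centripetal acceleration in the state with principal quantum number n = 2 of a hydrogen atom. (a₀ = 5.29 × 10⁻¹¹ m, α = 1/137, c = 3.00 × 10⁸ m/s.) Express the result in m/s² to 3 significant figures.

5.67 × 10²¹ m/s²

r = n²a₀/Z = 2.12 × 10⁻¹⁰ m, v = Zαc/n = 1.09 × 10⁶ m/s
a = v²/r = (1.09 × 10⁶)² / 2.12 × 10⁻¹⁰ = 5.67 × 10²¹ m/s²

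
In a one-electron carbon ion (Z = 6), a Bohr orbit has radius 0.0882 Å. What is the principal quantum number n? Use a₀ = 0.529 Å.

r_n = n²a₀/Z ⇒ n² = rZ/a₀ = 0.0882 × 6 / 0.529 ≈ 1.00
n = 1

1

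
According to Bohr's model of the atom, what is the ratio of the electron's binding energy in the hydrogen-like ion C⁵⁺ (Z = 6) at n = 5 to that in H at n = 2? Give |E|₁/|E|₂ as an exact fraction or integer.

144/25

|E| ∝ Z^2 · n^-2
|E|₁/|E|₂ = (6/1)^2 · (5/2)^-2 = 144/25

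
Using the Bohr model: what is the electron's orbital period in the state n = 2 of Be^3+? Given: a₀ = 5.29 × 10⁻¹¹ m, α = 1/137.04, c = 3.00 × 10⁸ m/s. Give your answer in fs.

r = n²a₀/Z = 2²·5.29 × 10⁻¹¹/4 = 5.29 × 10⁻¹¹ m
v = Zαc/n = 4·0.00730·3.00 × 10⁸/2 = 4.38 × 10⁶ m/s
T = 2πr/v = 7.59 × 10⁻¹⁷ s = 0.0759 fs

0.0759 fs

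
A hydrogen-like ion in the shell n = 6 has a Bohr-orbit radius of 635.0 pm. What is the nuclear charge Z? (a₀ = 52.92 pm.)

r_n = n²a₀/Z ⇒ Z = n²a₀/r = 6² × 52.92 / 635.0 ≈ 3.00
Z = 3

3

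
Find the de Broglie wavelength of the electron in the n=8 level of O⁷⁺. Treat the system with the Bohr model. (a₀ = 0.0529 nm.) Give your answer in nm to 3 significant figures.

The Bohr quantisation condition is nλ = 2πr_n.
r_n = n²a₀/Z = 0.423 nm
λ = 2πr_n/n = 2π·0.423/8 = 0.332 nm

0.332 nm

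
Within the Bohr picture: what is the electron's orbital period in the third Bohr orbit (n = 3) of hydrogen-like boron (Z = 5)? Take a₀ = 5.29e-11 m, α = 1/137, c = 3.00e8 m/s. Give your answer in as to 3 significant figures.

r = n²a₀/Z = 3²·5.29e-11/5 = 9.52e-11 m
v = Zαc/n = 5·0.00730·3.00e8/3 = 3.65e6 m/s
T = 2πr/v = 1.64e-16 s = 164 as

164 as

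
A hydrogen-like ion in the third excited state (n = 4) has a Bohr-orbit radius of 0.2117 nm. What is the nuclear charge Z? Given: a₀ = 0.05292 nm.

4

r_n = n²a₀/Z ⇒ Z = n²a₀/r = 4² × 0.05292 / 0.2117 ≈ 4.00
Z = 4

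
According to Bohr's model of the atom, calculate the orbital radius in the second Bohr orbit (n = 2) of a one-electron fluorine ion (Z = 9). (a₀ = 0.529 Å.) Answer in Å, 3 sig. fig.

0.235 Å

r_n = n²a₀/Z = 2² × 0.529 / 9
    = 4 × 0.529 / 9 = 0.235 Å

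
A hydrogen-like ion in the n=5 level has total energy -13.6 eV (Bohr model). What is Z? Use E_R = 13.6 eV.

5

E_n = −E_R Z²/n² ⇒ Z² = −E_n n²/E_R = 13.6 × 5² / 13.6 ≈ 25.00
Z = 5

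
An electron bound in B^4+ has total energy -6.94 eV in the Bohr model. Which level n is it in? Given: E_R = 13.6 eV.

E_n = −E_R Z²/n² ⇒ n² = E_R Z²/(−E_n) = 13.6 × 5² / 6.94 ≈ 48.99
n = 7

7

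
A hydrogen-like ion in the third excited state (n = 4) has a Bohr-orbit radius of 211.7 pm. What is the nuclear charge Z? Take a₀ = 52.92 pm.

4

r_n = n²a₀/Z ⇒ Z = n²a₀/r = 4² × 52.92 / 211.7 ≈ 4.00
Z = 4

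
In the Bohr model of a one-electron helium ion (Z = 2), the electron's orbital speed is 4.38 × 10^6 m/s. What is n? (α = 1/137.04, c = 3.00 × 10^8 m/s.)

v_n = Zαc/n ⇒ n = Zαc/v = 2 × 0.00730 × 3.00 × 10^8 / 4.38 × 10^6 ≈ 1.00
n = 1

1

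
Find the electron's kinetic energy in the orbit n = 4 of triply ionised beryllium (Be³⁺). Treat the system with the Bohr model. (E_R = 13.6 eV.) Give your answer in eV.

13.6 eV

For a Coulomb orbit the virial theorem gives K = −E_n.
E_n = −E_R·Z²/n², so K = E_R·Z²/n² = 13.6 × 4²/4² = 13.6 eV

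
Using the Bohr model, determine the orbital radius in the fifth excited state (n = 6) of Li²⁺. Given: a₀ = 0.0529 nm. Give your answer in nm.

r_n = n²a₀/Z = 6² × 0.0529 / 3
    = 36 × 0.0529 / 3 = 0.635 nm

0.635 nm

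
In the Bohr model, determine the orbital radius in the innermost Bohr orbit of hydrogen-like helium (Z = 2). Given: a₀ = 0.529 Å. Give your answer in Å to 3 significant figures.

0.265 Å

r_n = n²a₀/Z = 1² × 0.529 / 2
    = 1 × 0.529 / 2 = 0.265 Å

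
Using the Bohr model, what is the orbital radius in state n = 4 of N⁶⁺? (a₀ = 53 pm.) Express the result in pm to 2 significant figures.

r_n = n²a₀/Z = 4² × 53 / 7
    = 16 × 53 / 7 = 120 pm

120 pm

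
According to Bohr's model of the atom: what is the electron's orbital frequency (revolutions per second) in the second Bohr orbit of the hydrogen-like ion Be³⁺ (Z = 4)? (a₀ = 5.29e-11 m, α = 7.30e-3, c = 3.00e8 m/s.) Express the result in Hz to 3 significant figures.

r = n²a₀/Z = 5.29e-11 m, v = Zαc/n = 4.38e6 m/s
f = v/(2πr) = 1.32e16 Hz

1.32e16 Hz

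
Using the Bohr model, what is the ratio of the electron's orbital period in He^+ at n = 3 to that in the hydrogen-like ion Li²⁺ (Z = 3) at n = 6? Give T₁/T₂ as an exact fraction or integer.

T ∝ Z^-2 · n^3
T₁/T₂ = (2/3)^-2 · (3/6)^3 = 9/32

9/32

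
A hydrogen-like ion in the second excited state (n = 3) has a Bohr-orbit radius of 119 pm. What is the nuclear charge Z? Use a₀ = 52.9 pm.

r_n = n²a₀/Z ⇒ Z = n²a₀/r = 3² × 52.9 / 119 ≈ 4.00
Z = 4

4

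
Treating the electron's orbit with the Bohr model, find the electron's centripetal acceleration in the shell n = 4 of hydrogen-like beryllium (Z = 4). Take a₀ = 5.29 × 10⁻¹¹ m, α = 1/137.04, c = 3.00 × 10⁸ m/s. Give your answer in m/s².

2.26 × 10²² m/s²

r = n²a₀/Z = 2.12 × 10⁻¹⁰ m, v = Zαc/n = 2.19 × 10⁶ m/s
a = v²/r = (2.19 × 10⁶)² / 2.12 × 10⁻¹⁰ = 2.26 × 10²² m/s²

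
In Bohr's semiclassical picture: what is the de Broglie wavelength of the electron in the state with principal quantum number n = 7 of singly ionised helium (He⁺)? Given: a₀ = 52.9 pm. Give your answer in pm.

The Bohr quantisation condition is nλ = 2πr_n.
r_n = n²a₀/Z = 1300 pm
λ = 2πr_n/n = 2π·1300/7 = 1160 pm

1160 pm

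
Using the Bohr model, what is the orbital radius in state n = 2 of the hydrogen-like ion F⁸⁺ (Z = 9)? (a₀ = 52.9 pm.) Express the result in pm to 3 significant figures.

23.5 pm

r_n = n²a₀/Z = 2² × 52.9 / 9
    = 4 × 52.9 / 9 = 23.5 pm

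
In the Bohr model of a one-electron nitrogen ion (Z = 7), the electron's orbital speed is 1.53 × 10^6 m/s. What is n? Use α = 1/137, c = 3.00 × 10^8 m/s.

v_n = Zαc/n ⇒ n = Zαc/v = 7 × 0.00730 × 3.00 × 10^8 / 1.53 × 10^6 ≈ 10.02
n = 10

10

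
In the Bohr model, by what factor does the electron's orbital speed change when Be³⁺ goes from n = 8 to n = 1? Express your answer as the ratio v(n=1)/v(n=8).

v ∝ Z^1 · n^-1; with Z fixed, v ∝ n^-1.
v(n=1)/v(n=8) = (1/8)^-1 = 8

8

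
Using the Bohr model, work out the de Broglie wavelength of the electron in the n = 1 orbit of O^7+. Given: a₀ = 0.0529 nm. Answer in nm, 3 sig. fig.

The Bohr quantisation condition is nλ = 2πr_n.
r_n = n²a₀/Z = 0.00661 nm
λ = 2πr_n/n = 2π·0.00661/1 = 0.0415 nm

0.0415 nm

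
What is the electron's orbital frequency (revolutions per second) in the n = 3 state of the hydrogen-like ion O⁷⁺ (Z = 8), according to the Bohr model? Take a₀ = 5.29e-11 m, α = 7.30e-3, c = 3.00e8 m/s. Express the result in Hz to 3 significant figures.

r = n²a₀/Z = 5.95e-11 m, v = Zαc/n = 5.84e6 m/s
f = v/(2πr) = 1.56e16 Hz

1.56e16 Hz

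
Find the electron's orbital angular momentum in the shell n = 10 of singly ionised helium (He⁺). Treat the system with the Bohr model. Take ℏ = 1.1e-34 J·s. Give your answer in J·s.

1.1e-33 J·s

L_n = nℏ = 10 × 1.1e-34 = 1.1e-33 J·s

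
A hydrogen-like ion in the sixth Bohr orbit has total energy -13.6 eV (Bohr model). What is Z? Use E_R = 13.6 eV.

6

E_n = −E_R Z²/n² ⇒ Z² = −E_n n²/E_R = 13.6 × 6² / 13.6 ≈ 36.00
Z = 6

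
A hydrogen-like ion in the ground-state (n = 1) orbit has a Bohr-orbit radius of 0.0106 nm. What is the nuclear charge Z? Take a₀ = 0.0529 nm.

5

r_n = n²a₀/Z ⇒ Z = n²a₀/r = 1² × 0.0529 / 0.0106 ≈ 4.99
Z = 5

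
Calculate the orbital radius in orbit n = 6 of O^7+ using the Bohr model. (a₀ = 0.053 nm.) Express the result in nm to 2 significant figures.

0.24 nm

r_n = n²a₀/Z = 6² × 0.053 / 8
    = 36 × 0.053 / 8 = 0.24 nm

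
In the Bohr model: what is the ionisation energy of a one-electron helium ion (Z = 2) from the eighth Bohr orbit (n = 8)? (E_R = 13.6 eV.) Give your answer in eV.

E_n = −E_R·Z²/n² = −13.6 × 2²/8² eV = -0.850 eV
Ionisation energy = −E_n = 0.850 eV

0.850 eV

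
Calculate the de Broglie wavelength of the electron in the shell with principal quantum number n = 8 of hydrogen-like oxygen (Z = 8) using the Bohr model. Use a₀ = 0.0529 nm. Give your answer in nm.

The Bohr quantisation condition is nλ = 2πr_n.
r_n = n²a₀/Z = 0.423 nm
λ = 2πr_n/n = 2π·0.423/8 = 0.332 nm

0.332 nm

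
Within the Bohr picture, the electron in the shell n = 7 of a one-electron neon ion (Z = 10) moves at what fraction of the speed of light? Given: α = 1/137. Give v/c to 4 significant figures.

v_n = Zαc/n, so v/c = Zα/n = 10 × 0.007299 / 7 = 0.01043

0.01043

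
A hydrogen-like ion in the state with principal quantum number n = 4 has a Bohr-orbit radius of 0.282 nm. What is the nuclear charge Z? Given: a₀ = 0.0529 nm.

3

r_n = n²a₀/Z ⇒ Z = n²a₀/r = 4² × 0.0529 / 0.282 ≈ 3.00
Z = 3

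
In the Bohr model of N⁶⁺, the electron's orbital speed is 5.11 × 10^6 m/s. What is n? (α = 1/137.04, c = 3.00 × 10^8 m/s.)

v_n = Zαc/n ⇒ n = Zαc/v = 7 × 0.00730 × 3.00 × 10^8 / 5.11 × 10^6 ≈ 3.00
n = 3

3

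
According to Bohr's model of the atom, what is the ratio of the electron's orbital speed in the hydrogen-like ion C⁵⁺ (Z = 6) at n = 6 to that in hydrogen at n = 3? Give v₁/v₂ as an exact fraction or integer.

3

v ∝ Z^1 · n^-1
v₁/v₂ = (6/1)^1 · (6/3)^-1 = 3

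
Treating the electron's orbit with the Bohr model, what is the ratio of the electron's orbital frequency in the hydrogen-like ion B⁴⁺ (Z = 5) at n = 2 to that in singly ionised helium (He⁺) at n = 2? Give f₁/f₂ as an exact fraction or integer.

25/4

f ∝ Z^2 · n^-3
f₁/f₂ = (5/2)^2 · (2/2)^-3 = 25/4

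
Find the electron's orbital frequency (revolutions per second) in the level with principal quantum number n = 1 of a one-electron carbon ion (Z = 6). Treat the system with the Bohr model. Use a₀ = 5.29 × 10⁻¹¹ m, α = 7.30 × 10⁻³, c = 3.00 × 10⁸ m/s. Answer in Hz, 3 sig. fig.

2.37 × 10¹⁷ Hz

r = n²a₀/Z = 8.82 × 10⁻¹² m, v = Zαc/n = 1.31 × 10⁷ m/s
f = v/(2πr) = 2.37 × 10¹⁷ Hz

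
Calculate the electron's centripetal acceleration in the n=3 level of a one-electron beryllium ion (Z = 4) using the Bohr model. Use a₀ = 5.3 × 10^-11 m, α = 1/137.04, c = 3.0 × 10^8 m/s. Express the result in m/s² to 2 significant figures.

r = n²a₀/Z = 1.2 × 10^-10 m, v = Zαc/n = 2.9 × 10^6 m/s
a = v²/r = (2.9 × 10^6)² / 1.2 × 10^-10 = 7.1 × 10^22 m/s²

7.1 × 10^22 m/s²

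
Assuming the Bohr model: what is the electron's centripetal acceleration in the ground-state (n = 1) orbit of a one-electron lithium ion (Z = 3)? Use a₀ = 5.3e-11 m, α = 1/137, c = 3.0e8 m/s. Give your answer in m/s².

r = n²a₀/Z = 1.8e-11 m, v = Zαc/n = 6.6e6 m/s
a = v²/r = (6.6e6)² / 1.8e-11 = 2.4e24 m/s²

2.4e24 m/s²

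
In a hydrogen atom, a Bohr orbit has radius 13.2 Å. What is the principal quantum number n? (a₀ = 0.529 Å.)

5

r_n = n²a₀/Z ⇒ n² = rZ/a₀ = 13.2 × 1 / 0.529 ≈ 24.95
n = 5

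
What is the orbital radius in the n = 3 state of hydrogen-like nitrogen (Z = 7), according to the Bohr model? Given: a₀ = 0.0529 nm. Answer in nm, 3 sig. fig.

0.0680 nm

r_n = n²a₀/Z = 3² × 0.0529 / 7
    = 9 × 0.0529 / 7 = 0.0680 nm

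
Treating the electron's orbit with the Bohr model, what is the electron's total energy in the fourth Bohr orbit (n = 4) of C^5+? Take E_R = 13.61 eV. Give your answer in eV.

E_n = −E_R·Z²/n² = −13.61 × 6²/4² = -30.62 eV

-30.62 eV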